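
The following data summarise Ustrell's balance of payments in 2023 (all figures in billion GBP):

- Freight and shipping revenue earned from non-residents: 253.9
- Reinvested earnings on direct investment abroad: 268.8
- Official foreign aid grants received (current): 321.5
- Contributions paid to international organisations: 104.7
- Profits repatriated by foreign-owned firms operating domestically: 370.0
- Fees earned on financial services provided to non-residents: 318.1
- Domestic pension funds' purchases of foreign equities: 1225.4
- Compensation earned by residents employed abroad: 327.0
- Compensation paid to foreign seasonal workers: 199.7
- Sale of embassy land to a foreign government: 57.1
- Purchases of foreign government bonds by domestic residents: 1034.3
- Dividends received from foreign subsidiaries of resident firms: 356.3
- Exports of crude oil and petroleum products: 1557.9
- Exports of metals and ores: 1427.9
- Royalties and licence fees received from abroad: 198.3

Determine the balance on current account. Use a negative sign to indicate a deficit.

Goods: 1557.9 + 1427.9 = 2985.8
Services: 253.9 + 198.3 + 318.1 = 770.3
Primary income: -199.7 + 268.8 + 356.3 + 327.0 - 370.0 = 382.4
Secondary income: -104.7 + 321.5 = 216.8
Current account = 2985.8 + 770.3 + 382.4 + 216.8 = 4355.3
(Excluded from the current account — financial account: domestic pension funds' purchases of foreign equities 1225.4, purchases of foreign government bonds by domestic residents 1034.3; capital account: sale of embassy land to a foreign government 57.1.)

4355.3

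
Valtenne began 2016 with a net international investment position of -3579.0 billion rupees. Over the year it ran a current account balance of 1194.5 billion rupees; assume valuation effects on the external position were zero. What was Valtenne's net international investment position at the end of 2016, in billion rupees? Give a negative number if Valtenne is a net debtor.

With no valuation effects, change in NIIP = current account = 1194.5
End-of-year NIIP = -3579.0 + 1194.5 = -2384.5

-2384.5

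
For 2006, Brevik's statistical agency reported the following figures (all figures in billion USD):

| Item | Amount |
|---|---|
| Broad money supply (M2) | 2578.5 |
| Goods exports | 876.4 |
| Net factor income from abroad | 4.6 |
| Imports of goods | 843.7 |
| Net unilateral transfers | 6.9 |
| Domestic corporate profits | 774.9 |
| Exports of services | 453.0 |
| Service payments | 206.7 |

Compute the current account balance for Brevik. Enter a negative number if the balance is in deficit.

290.5

Goods balance = 876.4 - 843.7 = 32.7
Services balance = 453.0 - 206.7 = 246.3
Trade balance (goods + services) = 32.7 + 246.3 = 279.0
Net primary income = 4.6
Net secondary income = 6.9
Current account = 279.0 + 4.6 + 6.9 = 290.5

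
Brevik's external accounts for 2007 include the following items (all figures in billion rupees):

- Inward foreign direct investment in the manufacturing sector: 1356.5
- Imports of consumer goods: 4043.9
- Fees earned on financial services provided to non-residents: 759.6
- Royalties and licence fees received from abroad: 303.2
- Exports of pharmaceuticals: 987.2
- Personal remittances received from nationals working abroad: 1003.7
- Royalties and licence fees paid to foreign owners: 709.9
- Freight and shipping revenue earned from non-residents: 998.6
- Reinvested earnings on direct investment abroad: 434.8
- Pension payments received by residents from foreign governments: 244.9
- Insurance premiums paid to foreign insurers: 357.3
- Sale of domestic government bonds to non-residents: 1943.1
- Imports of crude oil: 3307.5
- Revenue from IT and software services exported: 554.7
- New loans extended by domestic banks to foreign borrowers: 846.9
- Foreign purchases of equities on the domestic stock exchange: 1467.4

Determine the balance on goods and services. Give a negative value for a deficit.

-4815.3

Goods: -4043.9 - 3307.5 + 987.2 = -6364.2
Services: 303.2 - 357.3 + 759.6 + 554.7 + 998.6 - 709.9 = 1548.9
Trade balance = -6364.2 + 1548.9 = -4815.3
(Excluded from the trade balance — financial account: inward foreign direct investment in the manufacturing sector 1356.5, sale of domestic government bonds to non-residents 1943.1, new loans extended by domestic banks to foreign borrowers 846.9, foreign purchases of equities on the domestic stock exchange 1467.4; secondary income: personal remittances received from nationals working abroad 1003.7, pension payments received by residents from foreign governments 244.9; primary income: reinvested earnings on direct investment abroad 434.8.)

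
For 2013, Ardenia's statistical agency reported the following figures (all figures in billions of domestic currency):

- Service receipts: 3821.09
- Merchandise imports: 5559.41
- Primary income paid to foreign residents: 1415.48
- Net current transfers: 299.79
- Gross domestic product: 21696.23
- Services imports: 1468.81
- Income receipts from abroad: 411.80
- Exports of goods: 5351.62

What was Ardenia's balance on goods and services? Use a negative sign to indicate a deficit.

2144.49

Goods balance = 5351.62 - 5559.41 = -207.79
Services balance = 3821.09 - 1468.81 = 2352.28
Trade balance (goods + services) = -207.79 + 2352.28 = 2144.49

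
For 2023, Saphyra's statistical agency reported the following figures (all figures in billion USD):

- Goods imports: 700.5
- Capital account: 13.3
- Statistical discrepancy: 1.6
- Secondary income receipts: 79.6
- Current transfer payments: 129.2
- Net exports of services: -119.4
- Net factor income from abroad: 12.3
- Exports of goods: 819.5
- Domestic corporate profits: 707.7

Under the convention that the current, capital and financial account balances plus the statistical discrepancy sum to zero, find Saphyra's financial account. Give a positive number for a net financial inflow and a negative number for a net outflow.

Goods balance = 819.5 - 700.5 = 119.0
Services balance = -119.4
Trade balance (goods + services) = 119.0 + (-119.4) = -0.4
Net primary income = 12.3
Net secondary income = 79.6 - 129.2 = -49.6
Current account = -0.4 + 12.3 + (-49.6) = -37.7
Financial account = -(-37.7 + 13.3 + 1.6) = 22.8

22.8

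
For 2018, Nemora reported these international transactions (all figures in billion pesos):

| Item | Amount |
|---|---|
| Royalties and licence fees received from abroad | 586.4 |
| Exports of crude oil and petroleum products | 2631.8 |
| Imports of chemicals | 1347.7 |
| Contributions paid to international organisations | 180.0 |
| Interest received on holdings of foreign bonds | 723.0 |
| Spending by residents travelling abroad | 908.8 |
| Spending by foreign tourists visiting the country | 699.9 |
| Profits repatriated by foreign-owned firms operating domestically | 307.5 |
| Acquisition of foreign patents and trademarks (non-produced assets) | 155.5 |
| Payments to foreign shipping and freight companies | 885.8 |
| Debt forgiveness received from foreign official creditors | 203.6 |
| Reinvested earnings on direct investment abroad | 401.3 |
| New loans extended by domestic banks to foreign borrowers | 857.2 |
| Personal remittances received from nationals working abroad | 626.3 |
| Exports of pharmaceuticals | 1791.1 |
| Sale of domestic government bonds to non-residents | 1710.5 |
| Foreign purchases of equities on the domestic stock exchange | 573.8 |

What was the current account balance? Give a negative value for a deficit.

Goods: -1347.7 + 2631.8 + 1791.1 = 3075.2
Services: -885.8 + 586.4 - 908.8 + 699.9 = -508.3
Primary income: 401.3 + 723.0 - 307.5 = 816.8
Secondary income: -180.0 + 626.3 = 446.3
Current account = 3075.2 + (-508.3) + 816.8 + 446.3 = 3830.0
(Excluded from the current account — capital account: acquisition of foreign patents and trademarks (non-produced assets) 155.5, debt forgiveness received from foreign official creditors 203.6; financial account: new loans extended by domestic banks to foreign borrowers 857.2, sale of domestic government bonds to non-residents 1710.5, foreign purchases of equities on the domestic stock exchange 573.8.)

3830.0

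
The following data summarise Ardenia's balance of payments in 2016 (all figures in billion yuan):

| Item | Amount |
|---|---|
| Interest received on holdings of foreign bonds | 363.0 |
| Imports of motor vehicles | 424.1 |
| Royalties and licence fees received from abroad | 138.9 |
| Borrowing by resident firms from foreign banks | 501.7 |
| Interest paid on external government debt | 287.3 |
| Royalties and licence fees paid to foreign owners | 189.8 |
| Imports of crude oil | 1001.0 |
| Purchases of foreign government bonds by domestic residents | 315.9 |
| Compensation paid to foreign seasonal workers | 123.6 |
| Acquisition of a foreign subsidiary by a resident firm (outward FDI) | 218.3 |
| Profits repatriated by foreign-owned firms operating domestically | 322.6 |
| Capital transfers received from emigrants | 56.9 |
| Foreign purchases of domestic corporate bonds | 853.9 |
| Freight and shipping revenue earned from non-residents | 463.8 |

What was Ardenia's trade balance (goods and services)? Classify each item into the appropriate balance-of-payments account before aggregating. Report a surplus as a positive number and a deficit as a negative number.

-1012.2

Goods: -424.1 - 1001.0 = -1425.1
Services: 138.9 - 189.8 + 463.8 = 412.9
Trade balance = -1425.1 + 412.9 = -1012.2
(Excluded from the trade balance — primary income: interest received on holdings of foreign bonds 363.0, interest paid on external government debt 287.3, compensation paid to foreign seasonal workers 123.6, profits repatriated by foreign-owned firms operating domestically 322.6; financial account: borrowing by resident firms from foreign banks 501.7, purchases of foreign government bonds by domestic residents 315.9, acquisition of a foreign subsidiary by a resident firm (outward FDI) 218.3, foreign purchases of domestic corporate bonds 853.9; capital account: capital transfers received from emigrants 56.9.)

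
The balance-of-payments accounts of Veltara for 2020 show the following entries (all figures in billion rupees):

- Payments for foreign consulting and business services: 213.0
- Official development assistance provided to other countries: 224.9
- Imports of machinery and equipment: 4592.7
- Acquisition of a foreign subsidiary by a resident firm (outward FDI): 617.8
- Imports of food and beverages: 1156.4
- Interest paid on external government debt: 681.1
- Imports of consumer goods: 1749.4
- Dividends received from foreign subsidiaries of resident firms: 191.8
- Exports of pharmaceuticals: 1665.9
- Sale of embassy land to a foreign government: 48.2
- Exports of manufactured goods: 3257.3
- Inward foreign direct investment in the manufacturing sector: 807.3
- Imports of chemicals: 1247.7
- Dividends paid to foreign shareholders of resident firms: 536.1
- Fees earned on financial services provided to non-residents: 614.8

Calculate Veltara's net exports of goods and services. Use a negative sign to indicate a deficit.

-3421.2

Goods: -1156.4 + 3257.3 - 1247.7 - 4592.7 + 1665.9 - 1749.4 = -3823.0
Services: -213.0 + 614.8 = 401.8
Trade balance = -3823.0 + 401.8 = -3421.2
(Excluded from the trade balance — secondary income: official development assistance provided to other countries 224.9; financial account: acquisition of a foreign subsidiary by a resident firm (outward FDI) 617.8, inward foreign direct investment in the manufacturing sector 807.3; primary income: interest paid on external government debt 681.1, dividends received from foreign subsidiaries of resident firms 191.8, dividends paid to foreign shareholders of resident firms 536.1; capital account: sale of embassy land to a foreign government 48.2.)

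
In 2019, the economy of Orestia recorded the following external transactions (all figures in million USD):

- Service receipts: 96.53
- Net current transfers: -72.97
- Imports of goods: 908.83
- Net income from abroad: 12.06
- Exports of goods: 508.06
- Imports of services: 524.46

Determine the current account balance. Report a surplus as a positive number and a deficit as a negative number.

Goods balance = 508.06 - 908.83 = -400.77
Services balance = 96.53 - 524.46 = -427.93
Trade balance (goods + services) = -400.77 + (-427.93) = -828.70
Net primary income = 12.06
Net secondary income = -72.97
Current account = -828.70 + 12.06 + (-72.97) = -889.61

-889.61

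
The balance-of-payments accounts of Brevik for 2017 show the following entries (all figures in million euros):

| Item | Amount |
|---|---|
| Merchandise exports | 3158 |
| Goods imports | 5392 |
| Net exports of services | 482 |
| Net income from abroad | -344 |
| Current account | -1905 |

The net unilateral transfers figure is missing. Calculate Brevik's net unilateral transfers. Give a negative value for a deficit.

Current account = goods balance + services balance + net primary income + net secondary income
Sum of the known components = -2096
Net unilateral transfers = CA - (known components) = -1905 - (-2096) = 191

191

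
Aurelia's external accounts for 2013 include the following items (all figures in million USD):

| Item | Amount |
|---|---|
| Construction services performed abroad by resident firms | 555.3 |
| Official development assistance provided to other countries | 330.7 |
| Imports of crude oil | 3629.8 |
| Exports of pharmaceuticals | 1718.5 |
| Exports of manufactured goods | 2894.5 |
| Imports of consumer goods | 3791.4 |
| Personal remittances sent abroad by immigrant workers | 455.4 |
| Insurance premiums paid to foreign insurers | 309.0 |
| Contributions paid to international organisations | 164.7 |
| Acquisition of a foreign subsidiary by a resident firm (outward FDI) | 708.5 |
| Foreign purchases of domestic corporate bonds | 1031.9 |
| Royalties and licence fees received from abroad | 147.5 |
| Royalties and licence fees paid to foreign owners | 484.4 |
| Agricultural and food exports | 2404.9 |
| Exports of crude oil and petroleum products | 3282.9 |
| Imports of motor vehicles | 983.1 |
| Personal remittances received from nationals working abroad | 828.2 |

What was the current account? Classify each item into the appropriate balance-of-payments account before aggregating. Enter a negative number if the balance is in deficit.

1683.3

Goods: -983.1 + 2404.9 - 3791.4 + 2894.5 + 3282.9 + 1718.5 - 3629.8 = 1896.5
Services: 555.3 - 309.0 - 484.4 + 147.5 = -90.6
Secondary income: -164.7 + 828.2 - 455.4 - 330.7 = -122.6
Current account = 1896.5 + (-90.6) + (-122.6) = 1683.3
(Excluded from the current account — financial account: acquisition of a foreign subsidiary by a resident firm (outward FDI) 708.5, foreign purchases of domestic corporate bonds 1031.9.)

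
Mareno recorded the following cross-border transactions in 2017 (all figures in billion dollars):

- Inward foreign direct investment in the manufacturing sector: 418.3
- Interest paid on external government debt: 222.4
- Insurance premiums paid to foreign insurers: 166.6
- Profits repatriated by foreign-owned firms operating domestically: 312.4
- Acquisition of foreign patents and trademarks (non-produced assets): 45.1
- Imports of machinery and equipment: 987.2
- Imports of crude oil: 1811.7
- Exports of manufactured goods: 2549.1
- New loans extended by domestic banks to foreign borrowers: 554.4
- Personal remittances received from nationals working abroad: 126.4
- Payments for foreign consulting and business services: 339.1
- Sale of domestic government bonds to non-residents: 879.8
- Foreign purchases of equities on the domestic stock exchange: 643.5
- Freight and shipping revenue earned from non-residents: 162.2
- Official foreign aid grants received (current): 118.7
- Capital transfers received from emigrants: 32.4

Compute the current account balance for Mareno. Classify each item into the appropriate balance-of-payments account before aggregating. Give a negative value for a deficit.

-883.0

Goods: -1811.7 + 2549.1 - 987.2 = -249.8
Services: -166.6 - 339.1 + 162.2 = -343.5
Primary income: -312.4 - 222.4 = -534.8
Secondary income: 126.4 + 118.7 = 245.1
Current account = (-249.8) + (-343.5) + (-534.8) + 245.1 = -883.0
(Excluded from the current account — financial account: inward foreign direct investment in the manufacturing sector 418.3, new loans extended by domestic banks to foreign borrowers 554.4, sale of domestic government bonds to non-residents 879.8, foreign purchases of equities on the domestic stock exchange 643.5; capital account: acquisition of foreign patents and trademarks (non-produced assets) 45.1, capital transfers received from emigrants 32.4.)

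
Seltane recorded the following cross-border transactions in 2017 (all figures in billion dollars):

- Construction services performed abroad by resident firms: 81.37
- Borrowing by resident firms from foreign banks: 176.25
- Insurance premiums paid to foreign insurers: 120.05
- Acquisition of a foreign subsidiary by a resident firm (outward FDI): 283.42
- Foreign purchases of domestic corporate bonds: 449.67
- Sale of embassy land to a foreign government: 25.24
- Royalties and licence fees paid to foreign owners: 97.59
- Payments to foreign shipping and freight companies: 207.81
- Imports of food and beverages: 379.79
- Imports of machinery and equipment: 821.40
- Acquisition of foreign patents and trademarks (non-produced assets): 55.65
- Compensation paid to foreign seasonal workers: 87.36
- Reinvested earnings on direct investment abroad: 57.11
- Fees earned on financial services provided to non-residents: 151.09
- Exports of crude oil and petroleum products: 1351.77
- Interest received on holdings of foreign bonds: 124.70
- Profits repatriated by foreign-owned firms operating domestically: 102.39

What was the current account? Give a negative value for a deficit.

Goods: -821.40 - 379.79 + 1351.77 = 150.58
Services: 151.09 - 207.81 - 120.05 - 97.59 + 81.37 = -192.99
Primary income: 124.70 + 57.11 - 102.39 - 87.36 = -7.94
Current account = 150.58 + (-192.99) + (-7.94) = -50.35
(Excluded from the current account — financial account: borrowing by resident firms from foreign banks 176.25, acquisition of a foreign subsidiary by a resident firm (outward FDI) 283.42, foreign purchases of domestic corporate bonds 449.67; capital account: sale of embassy land to a foreign government 25.24, acquisition of foreign patents and trademarks (non-produced assets) 55.65.)

-50.35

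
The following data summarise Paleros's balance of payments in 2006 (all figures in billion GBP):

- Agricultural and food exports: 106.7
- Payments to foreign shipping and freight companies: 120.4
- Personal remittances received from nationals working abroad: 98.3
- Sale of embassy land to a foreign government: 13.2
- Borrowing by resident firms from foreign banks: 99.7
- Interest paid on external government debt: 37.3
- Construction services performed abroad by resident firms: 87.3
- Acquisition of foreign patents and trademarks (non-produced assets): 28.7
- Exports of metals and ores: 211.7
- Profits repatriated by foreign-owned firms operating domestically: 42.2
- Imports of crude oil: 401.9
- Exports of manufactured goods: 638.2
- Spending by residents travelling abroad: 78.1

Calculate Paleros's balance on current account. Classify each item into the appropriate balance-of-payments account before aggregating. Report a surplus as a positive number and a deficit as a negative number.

462.3

Goods: 211.7 - 401.9 + 638.2 + 106.7 = 554.7
Services: -78.1 - 120.4 + 87.3 = -111.2
Primary income: -37.3 - 42.2 = -79.5
Secondary income: 98.3
Current account = 554.7 + (-111.2) + (-79.5) + 98.3 = 462.3
(Excluded from the current account — capital account: sale of embassy land to a foreign government 13.2, acquisition of foreign patents and trademarks (non-produced assets) 28.7; financial account: borrowing by resident firms from foreign banks 99.7.)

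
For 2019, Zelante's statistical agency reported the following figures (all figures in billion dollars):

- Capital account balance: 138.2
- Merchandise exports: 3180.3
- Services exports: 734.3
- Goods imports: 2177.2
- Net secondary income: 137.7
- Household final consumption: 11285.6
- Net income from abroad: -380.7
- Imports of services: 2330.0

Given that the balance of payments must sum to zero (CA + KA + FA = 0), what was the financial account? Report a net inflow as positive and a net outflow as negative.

Goods balance = 3180.3 - 2177.2 = 1003.1
Services balance = 734.3 - 2330.0 = -1595.7
Trade balance (goods + services) = 1003.1 + (-1595.7) = -592.6
Net primary income = -380.7
Net secondary income = 137.7
Current account = -592.6 + (-380.7) + 137.7 = -835.6
Financial account = -(-835.6 + 138.2) = 697.4

697.4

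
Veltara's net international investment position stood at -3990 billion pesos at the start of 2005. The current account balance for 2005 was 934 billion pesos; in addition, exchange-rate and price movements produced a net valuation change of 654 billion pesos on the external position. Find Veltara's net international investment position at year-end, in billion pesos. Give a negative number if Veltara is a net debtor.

-2402

Change in NIIP = current account + net valuation change = 934 + 654 = 1588
End-of-year NIIP = -3990 + 1588 = -2402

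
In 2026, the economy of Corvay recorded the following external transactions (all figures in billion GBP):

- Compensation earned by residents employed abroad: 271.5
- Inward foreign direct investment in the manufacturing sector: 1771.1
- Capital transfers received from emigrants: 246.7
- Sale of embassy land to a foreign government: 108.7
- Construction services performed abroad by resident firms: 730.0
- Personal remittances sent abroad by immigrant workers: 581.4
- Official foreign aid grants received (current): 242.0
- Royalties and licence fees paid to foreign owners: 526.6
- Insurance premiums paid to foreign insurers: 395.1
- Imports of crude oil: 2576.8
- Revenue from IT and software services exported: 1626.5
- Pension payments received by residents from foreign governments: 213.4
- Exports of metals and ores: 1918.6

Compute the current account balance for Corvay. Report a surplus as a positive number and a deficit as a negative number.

922.1

Goods: 1918.6 - 2576.8 = -658.2
Services: 1626.5 + 730.0 - 526.6 - 395.1 = 1434.8
Primary income: 271.5
Secondary income: 242.0 + 213.4 - 581.4 = -126.0
Current account = (-658.2) + 1434.8 + 271.5 + (-126.0) = 922.1
(Excluded from the current account — financial account: inward foreign direct investment in the manufacturing sector 1771.1; capital account: capital transfers received from emigrants 246.7, sale of embassy land to a foreign government 108.7.)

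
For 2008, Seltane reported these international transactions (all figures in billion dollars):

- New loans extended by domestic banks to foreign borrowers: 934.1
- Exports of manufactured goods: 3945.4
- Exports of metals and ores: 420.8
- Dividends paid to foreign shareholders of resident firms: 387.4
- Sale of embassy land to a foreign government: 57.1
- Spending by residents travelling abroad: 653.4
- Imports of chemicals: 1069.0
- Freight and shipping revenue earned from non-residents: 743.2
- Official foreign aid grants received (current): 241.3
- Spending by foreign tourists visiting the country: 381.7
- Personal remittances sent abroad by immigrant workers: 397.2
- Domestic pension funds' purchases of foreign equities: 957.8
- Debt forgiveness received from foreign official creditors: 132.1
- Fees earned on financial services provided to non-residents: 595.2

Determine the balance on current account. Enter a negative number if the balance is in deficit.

Goods: -1069.0 + 420.8 + 3945.4 = 3297.2
Services: -653.4 + 381.7 + 595.2 + 743.2 = 1066.7
Primary income: -387.4
Secondary income: -397.2 + 241.3 = -155.9
Current account = 3297.2 + 1066.7 + (-387.4) + (-155.9) = 3820.6
(Excluded from the current account — financial account: new loans extended by domestic banks to foreign borrowers 934.1, domestic pension funds' purchases of foreign equities 957.8; capital account: sale of embassy land to a foreign government 57.1, debt forgiveness received from foreign official creditors 132.1.)

3820.6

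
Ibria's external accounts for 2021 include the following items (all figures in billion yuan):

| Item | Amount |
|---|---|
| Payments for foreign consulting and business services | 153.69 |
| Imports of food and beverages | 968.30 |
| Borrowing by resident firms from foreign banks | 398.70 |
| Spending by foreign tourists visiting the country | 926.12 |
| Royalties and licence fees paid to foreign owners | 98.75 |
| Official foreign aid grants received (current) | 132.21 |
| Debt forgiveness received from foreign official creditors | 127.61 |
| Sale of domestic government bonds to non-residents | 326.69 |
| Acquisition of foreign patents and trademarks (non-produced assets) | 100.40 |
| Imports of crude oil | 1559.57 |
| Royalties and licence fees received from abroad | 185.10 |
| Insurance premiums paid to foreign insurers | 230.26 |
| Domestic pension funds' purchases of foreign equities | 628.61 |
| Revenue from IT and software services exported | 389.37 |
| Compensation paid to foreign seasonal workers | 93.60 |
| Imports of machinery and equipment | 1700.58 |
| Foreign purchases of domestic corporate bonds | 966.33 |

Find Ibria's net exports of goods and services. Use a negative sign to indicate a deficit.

-3210.56

Goods: -968.30 - 1700.58 - 1559.57 = -4228.45
Services: 389.37 - 230.26 + 185.10 + 926.12 - 153.69 - 98.75 = 1017.89
Trade balance = -4228.45 + 1017.89 = -3210.56
(Excluded from the trade balance — financial account: borrowing by resident firms from foreign banks 398.70, sale of domestic government bonds to non-residents 326.69, domestic pension funds' purchases of foreign equities 628.61, foreign purchases of domestic corporate bonds 966.33; secondary income: official foreign aid grants received (current) 132.21; capital account: debt forgiveness received from foreign official creditors 127.61, acquisition of foreign patents and trademarks (non-produced assets) 100.40; primary income: compensation paid to foreign seasonal workers 93.60.)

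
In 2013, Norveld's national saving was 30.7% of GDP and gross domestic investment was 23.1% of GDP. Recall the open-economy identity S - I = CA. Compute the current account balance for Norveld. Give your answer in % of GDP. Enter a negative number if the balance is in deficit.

S - I = CA (net lending to the rest of the world).
CA = S - I = 30.7 - 23.1 = 7.6

7.6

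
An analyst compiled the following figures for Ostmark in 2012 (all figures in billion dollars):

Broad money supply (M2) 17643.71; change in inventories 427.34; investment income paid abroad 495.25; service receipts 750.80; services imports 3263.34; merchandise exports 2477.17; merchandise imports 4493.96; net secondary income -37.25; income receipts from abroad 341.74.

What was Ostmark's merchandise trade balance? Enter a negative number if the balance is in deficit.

Goods balance = 2477.17 - 4493.96 = -2016.79

-2016.79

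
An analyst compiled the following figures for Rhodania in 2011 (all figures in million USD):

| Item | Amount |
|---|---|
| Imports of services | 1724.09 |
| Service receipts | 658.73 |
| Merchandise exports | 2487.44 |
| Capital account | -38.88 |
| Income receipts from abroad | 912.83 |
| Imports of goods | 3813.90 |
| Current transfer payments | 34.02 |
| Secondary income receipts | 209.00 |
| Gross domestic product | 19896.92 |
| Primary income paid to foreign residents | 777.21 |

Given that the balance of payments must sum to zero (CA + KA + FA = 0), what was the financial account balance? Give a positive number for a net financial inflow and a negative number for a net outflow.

2120.10

Goods balance = 2487.44 - 3813.90 = -1326.46
Services balance = 658.73 - 1724.09 = -1065.36
Trade balance (goods + services) = -1326.46 + (-1065.36) = -2391.82
Net primary income = 912.83 - 777.21 = 135.62
Net secondary income = 209.00 - 34.02 = 174.98
Current account = -2391.82 + 135.62 + 174.98 = -2081.22
Financial account = -(-2081.22 + (-38.88)) = 2120.10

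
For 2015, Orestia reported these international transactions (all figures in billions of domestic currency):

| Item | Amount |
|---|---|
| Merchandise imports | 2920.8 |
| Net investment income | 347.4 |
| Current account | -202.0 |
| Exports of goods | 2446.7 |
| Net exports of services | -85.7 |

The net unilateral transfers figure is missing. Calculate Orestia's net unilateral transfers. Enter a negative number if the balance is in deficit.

Current account = goods balance + services balance + net primary income + net secondary income
Sum of the known components = -212.4
Net unilateral transfers = CA - (known components) = -202.0 - (-212.4) = 10.4

10.4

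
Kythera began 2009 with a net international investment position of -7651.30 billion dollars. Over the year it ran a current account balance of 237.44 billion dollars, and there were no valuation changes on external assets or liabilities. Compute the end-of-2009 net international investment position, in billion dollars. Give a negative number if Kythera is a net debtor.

-7413.86

With no valuation effects, change in NIIP = current account = 237.44
End-of-year NIIP = -7651.30 + 237.44 = -7413.86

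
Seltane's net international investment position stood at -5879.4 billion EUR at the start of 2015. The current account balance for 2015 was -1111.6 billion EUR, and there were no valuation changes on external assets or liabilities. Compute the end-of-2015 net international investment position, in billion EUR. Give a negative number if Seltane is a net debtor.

-6991.0

With no valuation effects, change in NIIP = current account = -1111.6
End-of-year NIIP = -5879.4 + (-1111.6) = -6991.0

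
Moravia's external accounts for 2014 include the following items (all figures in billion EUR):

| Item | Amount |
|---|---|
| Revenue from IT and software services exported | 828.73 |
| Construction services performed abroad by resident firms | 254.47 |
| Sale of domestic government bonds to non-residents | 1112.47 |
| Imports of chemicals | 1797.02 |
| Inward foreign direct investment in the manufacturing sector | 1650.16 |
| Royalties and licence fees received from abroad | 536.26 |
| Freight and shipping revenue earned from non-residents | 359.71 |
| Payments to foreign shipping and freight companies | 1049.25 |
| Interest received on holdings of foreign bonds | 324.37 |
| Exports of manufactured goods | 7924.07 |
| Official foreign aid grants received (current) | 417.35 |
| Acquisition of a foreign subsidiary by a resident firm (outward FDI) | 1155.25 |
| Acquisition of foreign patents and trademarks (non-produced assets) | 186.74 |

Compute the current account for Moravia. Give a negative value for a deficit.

Goods: 7924.07 - 1797.02 = 6127.05
Services: 828.73 + 254.47 + 359.71 + 536.26 - 1049.25 = 929.92
Primary income: 324.37
Secondary income: 417.35
Current account = 6127.05 + 929.92 + 324.37 + 417.35 = 7798.69
(Excluded from the current account — financial account: sale of domestic government bonds to non-residents 1112.47, inward foreign direct investment in the manufacturing sector 1650.16, acquisition of a foreign subsidiary by a resident firm (outward FDI) 1155.25; capital account: acquisition of foreign patents and trademarks (non-produced assets) 186.74.)

7798.69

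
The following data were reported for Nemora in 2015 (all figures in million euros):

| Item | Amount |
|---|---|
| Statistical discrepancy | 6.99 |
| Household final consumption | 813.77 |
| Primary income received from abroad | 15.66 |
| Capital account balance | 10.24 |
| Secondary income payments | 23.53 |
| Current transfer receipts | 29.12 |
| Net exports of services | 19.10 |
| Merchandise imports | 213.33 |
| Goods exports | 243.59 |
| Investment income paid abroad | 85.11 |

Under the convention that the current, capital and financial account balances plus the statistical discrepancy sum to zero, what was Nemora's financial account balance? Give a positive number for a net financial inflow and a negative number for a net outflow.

-2.73

Goods balance = 243.59 - 213.33 = 30.26
Services balance = 19.10
Trade balance (goods + services) = 30.26 + 19.10 = 49.36
Net primary income = 15.66 - 85.11 = -69.45
Net secondary income = 29.12 - 23.53 = 5.59
Current account = 49.36 + (-69.45) + 5.59 = -14.50
Financial account = -(-14.50 + 10.24 + 6.99) = -2.73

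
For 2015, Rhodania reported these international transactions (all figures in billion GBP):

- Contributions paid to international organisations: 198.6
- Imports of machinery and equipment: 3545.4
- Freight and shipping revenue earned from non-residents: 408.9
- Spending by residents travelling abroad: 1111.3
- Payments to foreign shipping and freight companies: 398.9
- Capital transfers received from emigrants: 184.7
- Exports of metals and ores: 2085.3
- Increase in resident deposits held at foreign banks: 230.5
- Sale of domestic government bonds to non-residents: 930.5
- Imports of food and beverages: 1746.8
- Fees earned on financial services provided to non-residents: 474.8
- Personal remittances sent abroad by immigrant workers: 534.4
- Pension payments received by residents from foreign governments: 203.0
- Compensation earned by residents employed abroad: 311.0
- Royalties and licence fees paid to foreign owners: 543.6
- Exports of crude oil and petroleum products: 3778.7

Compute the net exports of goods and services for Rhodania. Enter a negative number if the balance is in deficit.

Goods: -1746.8 - 3545.4 + 3778.7 + 2085.3 = 571.8
Services: -398.9 - 543.6 + 474.8 - 1111.3 + 408.9 = -1170.1
Trade balance = 571.8 + (-1170.1) = -598.3
(Excluded from the trade balance — secondary income: contributions paid to international organisations 198.6, personal remittances sent abroad by immigrant workers 534.4, pension payments received by residents from foreign governments 203.0; capital account: capital transfers received from emigrants 184.7; financial account: increase in resident deposits held at foreign banks 230.5, sale of domestic government bonds to non-residents 930.5; primary income: compensation earned by residents employed abroad 311.0.)

-598.3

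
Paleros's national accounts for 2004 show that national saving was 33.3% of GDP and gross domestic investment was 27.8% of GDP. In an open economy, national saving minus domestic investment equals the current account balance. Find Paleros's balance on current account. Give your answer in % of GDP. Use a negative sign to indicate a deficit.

CA = S - I = 33.3 - 27.8 = 5.5

5.5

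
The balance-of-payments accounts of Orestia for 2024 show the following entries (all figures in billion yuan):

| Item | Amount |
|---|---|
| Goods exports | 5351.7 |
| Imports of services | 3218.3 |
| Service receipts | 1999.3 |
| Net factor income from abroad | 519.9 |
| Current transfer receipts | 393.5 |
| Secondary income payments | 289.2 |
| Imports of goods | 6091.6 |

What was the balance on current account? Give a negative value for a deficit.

Goods balance = 5351.7 - 6091.6 = -739.9
Services balance = 1999.3 - 3218.3 = -1219.0
Trade balance (goods + services) = -739.9 + (-1219.0) = -1958.9
Net primary income = 519.9
Net secondary income = 393.5 - 289.2 = 104.3
Current account = -1958.9 + 519.9 + 104.3 = -1334.7

-1334.7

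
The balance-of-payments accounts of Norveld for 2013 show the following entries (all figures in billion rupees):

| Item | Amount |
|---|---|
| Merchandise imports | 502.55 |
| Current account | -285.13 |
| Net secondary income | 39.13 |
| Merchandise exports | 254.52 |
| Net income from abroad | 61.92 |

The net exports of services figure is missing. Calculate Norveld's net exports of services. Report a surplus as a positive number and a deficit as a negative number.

-138.15

Current account = goods balance + services balance + net primary income + net secondary income
Sum of the known components = -146.98
Net exports of services = CA - (known components) = -285.13 - (-146.98) = -138.15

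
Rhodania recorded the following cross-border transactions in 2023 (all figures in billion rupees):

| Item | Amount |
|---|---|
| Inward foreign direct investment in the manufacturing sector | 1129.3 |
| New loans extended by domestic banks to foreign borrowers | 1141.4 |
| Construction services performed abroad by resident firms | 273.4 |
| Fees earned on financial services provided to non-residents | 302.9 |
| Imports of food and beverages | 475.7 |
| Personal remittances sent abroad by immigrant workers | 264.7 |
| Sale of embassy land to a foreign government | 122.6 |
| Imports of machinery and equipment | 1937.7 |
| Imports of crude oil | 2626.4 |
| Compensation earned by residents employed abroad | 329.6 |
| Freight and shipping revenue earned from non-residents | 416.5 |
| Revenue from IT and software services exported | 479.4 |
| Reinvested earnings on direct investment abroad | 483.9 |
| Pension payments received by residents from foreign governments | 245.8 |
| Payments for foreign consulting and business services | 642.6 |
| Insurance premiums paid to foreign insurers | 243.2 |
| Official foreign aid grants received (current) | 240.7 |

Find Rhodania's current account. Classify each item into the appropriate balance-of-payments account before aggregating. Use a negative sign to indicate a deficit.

-3418.1

Goods: -475.7 - 2626.4 - 1937.7 = -5039.8
Services: 479.4 + 416.5 + 273.4 - 243.2 + 302.9 - 642.6 = 586.4
Primary income: 329.6 + 483.9 = 813.5
Secondary income: 245.8 - 264.7 + 240.7 = 221.8
Current account = (-5039.8) + 586.4 + 813.5 + 221.8 = -3418.1
(Excluded from the current account — financial account: inward foreign direct investment in the manufacturing sector 1129.3, new loans extended by domestic banks to foreign borrowers 1141.4; capital account: sale of embassy land to a foreign government 122.6.)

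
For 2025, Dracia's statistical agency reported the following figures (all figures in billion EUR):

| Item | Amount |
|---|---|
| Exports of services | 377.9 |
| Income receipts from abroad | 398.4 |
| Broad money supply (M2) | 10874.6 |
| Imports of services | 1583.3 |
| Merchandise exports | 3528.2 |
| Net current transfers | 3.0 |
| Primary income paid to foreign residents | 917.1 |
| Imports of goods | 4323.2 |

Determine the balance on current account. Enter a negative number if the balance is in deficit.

Goods balance = 3528.2 - 4323.2 = -795.0
Services balance = 377.9 - 1583.3 = -1205.4
Trade balance (goods + services) = -795.0 + (-1205.4) = -2000.4
Net primary income = 398.4 - 917.1 = -518.7
Net secondary income = 3.0
Current account = -2000.4 + (-518.7) + 3.0 = -2516.1

-2516.1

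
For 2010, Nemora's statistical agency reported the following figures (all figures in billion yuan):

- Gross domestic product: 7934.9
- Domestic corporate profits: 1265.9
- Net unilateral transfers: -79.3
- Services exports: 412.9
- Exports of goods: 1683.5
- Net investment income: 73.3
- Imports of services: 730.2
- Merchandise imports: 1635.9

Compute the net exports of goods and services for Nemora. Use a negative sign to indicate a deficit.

-269.7

Goods balance = 1683.5 - 1635.9 = 47.6
Services balance = 412.9 - 730.2 = -317.3
Trade balance (goods + services) = 47.6 + (-317.3) = -269.7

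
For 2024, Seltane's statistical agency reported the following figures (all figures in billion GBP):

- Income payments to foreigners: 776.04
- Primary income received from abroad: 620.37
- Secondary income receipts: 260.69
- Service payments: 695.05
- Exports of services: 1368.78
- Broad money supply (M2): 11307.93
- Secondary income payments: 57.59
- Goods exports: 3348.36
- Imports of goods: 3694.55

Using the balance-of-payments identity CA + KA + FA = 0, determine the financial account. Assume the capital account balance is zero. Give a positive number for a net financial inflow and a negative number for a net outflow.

Goods balance = 3348.36 - 3694.55 = -346.19
Services balance = 1368.78 - 695.05 = 673.73
Trade balance (goods + services) = -346.19 + 673.73 = 327.54
Net primary income = 620.37 - 776.04 = -155.67
Net secondary income = 260.69 - 57.59 = 203.10
Current account = 327.54 + (-155.67) + 203.10 = 374.97
Financial account = -(374.97) = -374.97

-374.97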